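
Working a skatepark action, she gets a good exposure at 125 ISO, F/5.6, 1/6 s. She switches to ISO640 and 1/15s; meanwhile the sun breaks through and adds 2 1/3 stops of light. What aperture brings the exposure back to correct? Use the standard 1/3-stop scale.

f/18

Scene light: 2 1/3 stops brighter.
ISO: 125 → 160 → 200 → 250 → 320 → 400 → 500 → 640 — 2 1/3 stops higher (brighter).
Shutter speed: 1/6 → 1/8 → 1/10 → 1/13 → 1/15 — 1 1/3 stops shorter (darker).
Net so far: 3 1/3 stops brighter. Aperture: f/5.6 → f/6.3 → f/7.1 → f/8 → f/9 → f/10 → f/11 → f/13 → f/14 → f/16 → f/18.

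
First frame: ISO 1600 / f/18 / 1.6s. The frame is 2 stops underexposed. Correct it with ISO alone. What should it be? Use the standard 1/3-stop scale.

Underexposed by 2 stops → need 2 stops brighter.
ISO: 1600 → 2000 → 2500 → 3200 → 4000 → 5000 → 6400.

ISO 6400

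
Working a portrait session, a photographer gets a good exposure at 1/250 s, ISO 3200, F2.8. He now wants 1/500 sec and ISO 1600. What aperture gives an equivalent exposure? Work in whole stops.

Shutter speed: 1/250 → 1/500 — 1 stop faster (darker).
ISO: 3200 → 1600 — 1 stop lower (darker).
Net change so far: 2 stops darker. Offset with the aperture: f/2.8 → f/2 → f/1.4.

f/1.4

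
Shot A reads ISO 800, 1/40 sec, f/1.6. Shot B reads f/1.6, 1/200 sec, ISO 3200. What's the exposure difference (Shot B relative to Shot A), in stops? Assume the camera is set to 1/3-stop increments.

1/3 stop darker

Aperture: unchanged.
Shutter speed: 1/40 → 1/50 → 1/60 → 1/80 → 1/100 → 1/125 → 1/160 → 1/200 — 2 1/3 stops shorter (darker).
ISO: 800 → 1000 → 1250 → 1600 → 2000 → 2500 → 3200 — 2 stops higher (brighter).
Net: −2 1/3 +2 = −1/3 stops.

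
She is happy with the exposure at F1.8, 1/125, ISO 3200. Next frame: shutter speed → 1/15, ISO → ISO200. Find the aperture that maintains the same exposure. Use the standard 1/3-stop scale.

f/1.2

Shutter speed: 1/125 → 1/100 → 1/80 → 1/60 → 1/50 → 1/40 → 1/30 → 1/25 → 1/20 → 1/15 — 3 stops slower (brighter).
ISO: 3200 → 2500 → 2000 → 1600 → 1250 → 1000 → 800 → 640 → 500 → 400 → 320 → 250 → 200 — 4 stops dropped (darker).
Net change so far: 1 stop darker. Offset with the aperture: f/1.8 → f/1.6 → f/1.4 → f/1.2.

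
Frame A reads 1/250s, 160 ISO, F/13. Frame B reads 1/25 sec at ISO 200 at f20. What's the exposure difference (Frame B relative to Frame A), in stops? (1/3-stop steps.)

Aperture: f/13 → f/14 → f/16 → f/18 → f/20 — 1 1/3 stops smaller aperture (darker).
Shutter speed: 1/250 → 1/200 → 1/160 → 1/125 → 1/100 → 1/80 → 1/60 → 1/50 → 1/40 → 1/30 → 1/25 — 3 1/3 stops slower (brighter).
ISO: 160 → 200 — 1/3 stop raised (brighter).
Net: −1 1/3 +3 1/3 +1/3 = +2 1/3 stops.

2 1/3 stops brighter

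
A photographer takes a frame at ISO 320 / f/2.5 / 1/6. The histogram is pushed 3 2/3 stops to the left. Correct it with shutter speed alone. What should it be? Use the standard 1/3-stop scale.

2 s

Underexposed by 3 2/3 stops → need 3 2/3 stops brighter.
Shutter speed: 1/6 → 1/5 → 1/4 → 0.3 → 0.4 → 0.5 → 0.6 → 0.8 → 1 → 1.3 → 1.6 → 2.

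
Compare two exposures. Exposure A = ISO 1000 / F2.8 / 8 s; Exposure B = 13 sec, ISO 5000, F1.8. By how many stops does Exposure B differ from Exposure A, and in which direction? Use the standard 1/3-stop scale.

Aperture: f/2.8 → f/2.5 → f/2.2 → f/2 → f/1.8 — 1 1/3 stops larger aperture (brighter).
Shutter speed: 8 → 10 → 13 — 2/3 stop longer (brighter).
ISO: 1000 → 1250 → 1600 → 2000 → 2500 → 3200 → 4000 → 5000 — 2 1/3 stops higher (brighter).
Net: +1 1/3 +2/3 +2 1/3 = +4 1/3 stops.

4 1/3 stops brighter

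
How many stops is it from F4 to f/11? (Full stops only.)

f/4 → f/5.6 → f/8 → f/11 — count the steps: 3 stops.

3 stops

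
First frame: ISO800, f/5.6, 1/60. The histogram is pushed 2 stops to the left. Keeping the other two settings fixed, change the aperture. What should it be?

f/2.8

Underexposed by 2 stops → need 2 stops brighter.
Aperture: f/5.6 → f/4 → f/2.8.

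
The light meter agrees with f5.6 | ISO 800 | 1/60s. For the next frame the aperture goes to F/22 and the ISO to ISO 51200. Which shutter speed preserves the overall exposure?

1/250s

Aperture: f/5.6 → f/8 → f/11 → f/16 → f/22 — 4 stops stopped down (darker).
ISO: 800 → 1600 → 3200 → 6400 → 12800 → 25600 → 51200 — 6 stops raised (brighter).
Net change so far: 2 stops brighter. Offset with the shutter speed: 1/60 → 1/125 → 1/250.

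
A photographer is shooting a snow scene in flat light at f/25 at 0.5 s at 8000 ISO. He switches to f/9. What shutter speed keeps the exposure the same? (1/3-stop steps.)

1/15s

Aperture: f/25 → f/22 → f/20 → f/18 → f/16 → f/14 → f/13 → f/11 → f/10 → f/9 — 3 stops wider (brighter).
Need 3 stops darker from the shutter speed: 0.5 → 0.4 → 0.3 → 1/4 → 1/5 → 1/6 → 1/8 → 1/10 → 1/13 → 1/15.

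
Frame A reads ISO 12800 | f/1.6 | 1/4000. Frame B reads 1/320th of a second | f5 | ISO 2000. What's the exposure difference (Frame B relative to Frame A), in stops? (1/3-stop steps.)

2 1/3 stops darker

Aperture: f/1.6 → f/1.8 → f/2 → f/2.2 → f/2.5 → f/2.8 → f/3.2 → f/3.5 → f/4 → f/4.5 → f/5 — 3 1/3 stops narrower (darker).
Shutter speed: 1/4000 → 1/3200 → 1/2500 → 1/2000 → 1/1600 → 1/1250 → 1/1000 → 1/800 → 1/640 → 1/500 → 1/400 → 1/320 — 3 2/3 stops slower (brighter).
ISO: 12800 → 10000 → 8000 → 6400 → 5000 → 4000 → 3200 → 2500 → 2000 — 2 2/3 stops lower (darker).
Net: −3 1/3 +3 2/3 −2 2/3 = −2 1/3 stops.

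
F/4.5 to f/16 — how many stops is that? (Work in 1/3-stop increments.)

f/4.5 → f/5 → f/5.6 → f/6.3 → f/7.1 → f/8 → f/9 → f/10 → f/11 → f/13 → f/14 → f/16 — count the steps: 11 third-stops = 3 2/3 stops.

3 2/3 stops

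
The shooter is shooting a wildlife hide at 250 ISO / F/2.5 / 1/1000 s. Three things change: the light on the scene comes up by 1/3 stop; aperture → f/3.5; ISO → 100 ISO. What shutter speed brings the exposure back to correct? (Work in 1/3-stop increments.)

1/250s

Scene light: 1/3 stop brighter.
Aperture: f/2.5 → f/2.8 → f/3.2 → f/3.5 — 1 stop narrower (darker).
ISO: 250 → 200 → 160 → 125 → 100 — 1 1/3 stops dropped (darker).
Net so far: 2 stops darker. Shutter speed: 1/1000 → 1/800 → 1/640 → 1/500 → 1/400 → 1/320 → 1/250.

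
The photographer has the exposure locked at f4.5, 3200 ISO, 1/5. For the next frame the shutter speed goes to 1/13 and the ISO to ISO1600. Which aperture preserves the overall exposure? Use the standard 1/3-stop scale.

Shutter speed: 1/5 → 1/6 → 1/8 → 1/10 → 1/13 — 1 1/3 stops faster (darker).
ISO: 3200 → 2500 → 2000 → 1600 — 1 stop lower (darker).
Net change so far: 2 1/3 stops darker. Offset with the aperture: f/4.5 → f/4 → f/3.5 → f/3.2 → f/2.8 → f/2.5 → f/2.2 → f/2.

f/2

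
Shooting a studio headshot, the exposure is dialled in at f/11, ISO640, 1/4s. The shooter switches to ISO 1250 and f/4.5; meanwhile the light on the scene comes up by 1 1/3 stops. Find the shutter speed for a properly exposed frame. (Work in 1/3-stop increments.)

1/125s

Scene light: 1 1/3 stops brighter.
ISO: 640 → 800 → 1000 → 1250 — 1 stop raised (brighter).
Aperture: f/11 → f/10 → f/9 → f/8 → f/7.1 → f/6.3 → f/5.6 → f/5 → f/4.5 — 2 2/3 stops opened up (brighter).
Net so far: 5 stops brighter. Shutter speed: 1/4 → 1/5 → 1/6 → 1/8 → 1/10 → 1/13 → 1/15 → 1/20 → 1/25 → 1/30 → 1/40 → 1/50 → 1/60 → 1/80 → 1/100 → 1/125.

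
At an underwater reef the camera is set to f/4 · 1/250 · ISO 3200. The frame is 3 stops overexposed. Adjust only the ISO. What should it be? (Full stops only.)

ISO 400

Overexposed by 3 stops → need 3 stops darker.
ISO: 3200 → 1600 → 800 → 400.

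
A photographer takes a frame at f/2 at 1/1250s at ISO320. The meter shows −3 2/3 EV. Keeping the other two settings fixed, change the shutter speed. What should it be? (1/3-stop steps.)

Underexposed by 3 2/3 stops → need 3 2/3 stops brighter.
Shutter speed: 1/1250 → 1/1000 → 1/800 → 1/640 → 1/500 → 1/400 → 1/320 → 1/250 → 1/200 → 1/160 → 1/125 → 1/100.

1/100s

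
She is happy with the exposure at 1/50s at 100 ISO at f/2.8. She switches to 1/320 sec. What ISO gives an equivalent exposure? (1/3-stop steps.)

Shutter speed: 1/50 → 1/60 → 1/80 → 1/100 → 1/125 → 1/160 → 1/200 → 1/250 → 1/320 — 2 2/3 stops shorter (darker).
Need 2 2/3 stops brighter from the ISO: 100 → 125 → 160 → 200 → 250 → 320 → 400 → 500 → 640.

ISO 640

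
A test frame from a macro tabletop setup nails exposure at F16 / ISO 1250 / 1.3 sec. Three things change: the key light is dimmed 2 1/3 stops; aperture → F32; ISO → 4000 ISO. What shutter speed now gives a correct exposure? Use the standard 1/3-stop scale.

Scene light: 2 1/3 stops darker.
Aperture: f/16 → f/18 → f/20 → f/22 → f/25 → f/29 → f/32 — 2 stops narrower (darker).
ISO: 1250 → 1600 → 2000 → 2500 → 3200 → 4000 — 1 2/3 stops raised (brighter).
Net so far: 2 2/3 stops darker. Shutter speed: 1.3 → 1.6 → 2 → 2.5 → 3.2 → 4 → 5 → 6 → 8.

8 s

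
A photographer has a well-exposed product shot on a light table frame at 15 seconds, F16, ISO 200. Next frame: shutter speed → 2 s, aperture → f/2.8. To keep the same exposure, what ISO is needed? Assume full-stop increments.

ISO 50

Shutter speed: 15 → 8 → 4 → 2 — 3 stops faster (darker).
Aperture: f/16 → f/11 → f/8 → f/5.6 → f/4 → f/2.8 — 5 stops opened up (brighter).
Net change so far: 2 stops brighter. Offset with the ISO: 200 → 100 → 50.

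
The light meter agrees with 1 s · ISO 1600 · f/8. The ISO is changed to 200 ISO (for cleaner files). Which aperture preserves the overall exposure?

f/2.8

ISO: 1600 → 800 → 400 → 200 — 3 stops dropped (darker).
Need 3 stops brighter from the aperture: f/8 → f/5.6 → f/4 → f/2.8.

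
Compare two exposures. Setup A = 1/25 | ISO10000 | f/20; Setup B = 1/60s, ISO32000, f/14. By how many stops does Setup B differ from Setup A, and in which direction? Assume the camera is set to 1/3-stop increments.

1 1/3 stops brighter

Aperture: f/20 → f/18 → f/16 → f/14 — 1 stop wider (brighter).
Shutter speed: 1/25 → 1/30 → 1/40 → 1/50 → 1/60 — 1 1/3 stops faster (darker).
ISO: 10000 → 12800 → 16000 → 20000 → 25600 → 32000 — 1 2/3 stops raised (brighter).
Net: +1 −1 1/3 +1 2/3 = +1 1/3 stops.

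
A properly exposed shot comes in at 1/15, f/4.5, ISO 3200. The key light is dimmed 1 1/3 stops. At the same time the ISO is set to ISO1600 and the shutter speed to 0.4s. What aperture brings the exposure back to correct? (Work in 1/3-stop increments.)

Scene light: 1 1/3 stops darker.
ISO: 3200 → 2500 → 2000 → 1600 — 1 stop lower (darker).
Shutter speed: 1/15 → 1/13 → 1/10 → 1/8 → 1/6 → 1/5 → 1/4 → 0.3 → 0.4 — 2 2/3 stops slower (brighter).
Net so far: 1/3 stop brighter. Aperture: f/4.5 → f/5.

f/5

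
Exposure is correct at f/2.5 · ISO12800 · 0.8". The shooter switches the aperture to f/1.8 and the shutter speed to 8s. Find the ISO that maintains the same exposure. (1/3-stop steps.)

Aperture: f/2.5 → f/2.2 → f/2 → f/1.8 — 1 stop opened up (brighter).
Shutter speed: 0.8 → 1 → 1.3 → 1.6 → 2 → 2.5 → 3.2 → 4 → 5 → 6 → 8 — 3 1/3 stops longer (brighter).
Net change so far: 4 1/3 stops brighter. Offset with the ISO: 12800 → 10000 → 8000 → 6400 → 5000 → 4000 → 3200 → 2500 → 2000 → 1600 → 1250 → 1000 → 800 → 640.

ISO 640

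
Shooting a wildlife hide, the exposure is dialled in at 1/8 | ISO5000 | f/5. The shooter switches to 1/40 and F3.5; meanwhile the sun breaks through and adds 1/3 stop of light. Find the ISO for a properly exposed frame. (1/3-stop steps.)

ISO 10000

Scene light: 1/3 stop brighter.
Shutter speed: 1/8 → 1/10 → 1/13 → 1/15 → 1/20 → 1/25 → 1/30 → 1/40 — 2 1/3 stops shorter (darker).
Aperture: f/5 → f/4.5 → f/4 → f/3.5 — 1 stop wider (brighter).
Net so far: 1 stop darker. ISO: 5000 → 6400 → 8000 → 10000.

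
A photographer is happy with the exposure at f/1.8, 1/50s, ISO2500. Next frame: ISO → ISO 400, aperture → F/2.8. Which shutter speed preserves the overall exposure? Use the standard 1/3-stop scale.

ISO: 2500 → 2000 → 1600 → 1250 → 1000 → 800 → 640 → 500 → 400 — 2 2/3 stops lower (darker).
Aperture: f/1.8 → f/2 → f/2.2 → f/2.5 → f/2.8 — 1 1/3 stops stopped down (darker).
Net change so far: 4 stops darker. Offset with the shutter speed: 1/50 → 1/40 → 1/30 → 1/25 → 1/20 → 1/15 → 1/13 → 1/10 → 1/8 → 1/6 → 1/5 → 1/4 → 0.3.

0.3 s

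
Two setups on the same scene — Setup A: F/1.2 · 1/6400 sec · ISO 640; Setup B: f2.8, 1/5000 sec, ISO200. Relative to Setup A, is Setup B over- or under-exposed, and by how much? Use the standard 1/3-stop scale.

3 2/3 stops darker

Aperture: f/1.2 → f/1.4 → f/1.6 → f/1.8 → f/2 → f/2.2 → f/2.5 → f/2.8 — 2 1/3 stops narrower (darker).
Shutter speed: 1/6400 → 1/5000 — 1/3 stop slower (brighter).
ISO: 640 → 500 → 400 → 320 → 250 → 200 — 1 2/3 stops dropped (darker).
Net: −2 1/3 +1/3 −1 2/3 = −3 2/3 stops.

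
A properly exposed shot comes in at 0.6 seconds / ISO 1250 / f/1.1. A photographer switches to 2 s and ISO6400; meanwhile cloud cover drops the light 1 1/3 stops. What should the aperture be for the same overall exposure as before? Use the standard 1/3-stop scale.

f/2.8

Scene light: 1 1/3 stops darker.
Shutter speed: 0.6 → 0.8 → 1 → 1.3 → 1.6 → 2 — 1 2/3 stops slower (brighter).
ISO: 1250 → 1600 → 2000 → 2500 → 3200 → 4000 → 5000 → 6400 — 2 1/3 stops raised (brighter).
Net so far: 2 2/3 stops brighter. Aperture: f/1.1 → f/1.2 → f/1.4 → f/1.6 → f/1.8 → f/2 → f/2.2 → f/2.5 → f/2.8.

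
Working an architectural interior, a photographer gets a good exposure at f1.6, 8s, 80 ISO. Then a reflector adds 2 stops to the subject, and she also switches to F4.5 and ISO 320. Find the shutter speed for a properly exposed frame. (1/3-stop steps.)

4 s

Scene light: 2 stops brighter.
Aperture: f/1.6 → f/1.8 → f/2 → f/2.2 → f/2.5 → f/2.8 → f/3.2 → f/3.5 → f/4 → f/4.5 — 3 stops smaller aperture (darker).
ISO: 80 → 100 → 125 → 160 → 200 → 250 → 320 — 2 stops raised (brighter).
Net so far: 1 stop brighter. Shutter speed: 8 → 6 → 5 → 4.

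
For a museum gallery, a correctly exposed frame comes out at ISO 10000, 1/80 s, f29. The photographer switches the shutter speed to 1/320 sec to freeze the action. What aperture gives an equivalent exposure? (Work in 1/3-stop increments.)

Shutter speed: 1/80 → 1/100 → 1/125 → 1/160 → 1/200 → 1/250 → 1/320 — 2 stops faster (darker).
Need 2 stops brighter from the aperture: f/29 → f/25 → f/22 → f/20 → f/18 → f/16 → f/14.

f/14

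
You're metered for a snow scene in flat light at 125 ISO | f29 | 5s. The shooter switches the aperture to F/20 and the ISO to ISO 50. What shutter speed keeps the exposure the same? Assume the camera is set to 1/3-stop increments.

Aperture: f/29 → f/25 → f/22 → f/20 — 1 stop larger aperture (brighter).
ISO: 125 → 100 → 80 → 64 → 50 — 1 1/3 stops dropped (darker).
Net change so far: 1/3 stop darker. Offset with the shutter speed: 5 → 6.

6 s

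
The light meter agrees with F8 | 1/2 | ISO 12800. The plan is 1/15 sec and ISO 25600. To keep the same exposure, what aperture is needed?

f/4

Shutter speed: 1/2 → 1/4 → 1/8 → 1/15 — 3 stops faster (darker).
ISO: 12800 → 25600 — 1 stop higher (brighter).
Net change so far: 2 stops darker. Offset with the aperture: f/8 → f/5.6 → f/4.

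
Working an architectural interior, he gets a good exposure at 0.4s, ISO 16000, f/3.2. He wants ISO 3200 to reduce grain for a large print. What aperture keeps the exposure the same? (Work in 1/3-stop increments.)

ISO: 16000 → 12800 → 10000 → 8000 → 6400 → 5000 → 4000 → 3200 — 2 1/3 stops dropped (darker).
Need 2 1/3 stops brighter from the aperture: f/3.2 → f/2.8 → f/2.5 → f/2.2 → f/2 → f/1.8 → f/1.6 → f/1.4.

f/1.4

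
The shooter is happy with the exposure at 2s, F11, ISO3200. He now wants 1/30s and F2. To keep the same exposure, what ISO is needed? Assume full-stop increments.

Shutter speed: 2 → 1 → 1/2 → 1/4 → 1/8 → 1/15 → 1/30 — 6 stops shorter (darker).
Aperture: f/11 → f/8 → f/5.6 → f/4 → f/2.8 → f/2 — 5 stops larger aperture (brighter).
Net change so far: 1 stop darker. Offset with the ISO: 3200 → 6400.

ISO 6400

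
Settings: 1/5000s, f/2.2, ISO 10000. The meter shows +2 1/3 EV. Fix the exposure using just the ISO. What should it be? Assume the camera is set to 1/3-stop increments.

ISO 2000

Overexposed by 2 1/3 stops → need 2 1/3 stops darker.
ISO: 10000 → 8000 → 6400 → 5000 → 4000 → 3200 → 2500 → 2000.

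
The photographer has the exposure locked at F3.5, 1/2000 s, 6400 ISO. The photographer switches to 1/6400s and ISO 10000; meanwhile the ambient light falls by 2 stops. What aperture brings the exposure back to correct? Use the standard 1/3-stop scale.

Scene light: 2 stops darker.
Shutter speed: 1/2000 → 1/2500 → 1/3200 → 1/4000 → 1/5000 → 1/6400 — 1 2/3 stops shorter (darker).
ISO: 6400 → 8000 → 10000 — 2/3 stop raised (brighter).
Net so far: 3 stops darker. Aperture: f/3.5 → f/3.2 → f/2.8 → f/2.5 → f/2.2 → f/2 → f/1.8 → f/1.6 → f/1.4 → f/1.2.

f/1.2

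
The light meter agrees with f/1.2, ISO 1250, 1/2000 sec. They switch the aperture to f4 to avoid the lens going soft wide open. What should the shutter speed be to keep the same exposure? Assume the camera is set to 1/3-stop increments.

1/200s

Aperture: f/1.2 → f/1.4 → f/1.6 → f/1.8 → f/2 → f/2.2 → f/2.5 → f/2.8 → f/3.2 → f/3.5 → f/4 — 3 1/3 stops stopped down (darker).
Need 3 1/3 stops brighter from the shutter speed: 1/2000 → 1/1600 → 1/1250 → 1/1000 → 1/800 → 1/640 → 1/500 → 1/400 → 1/320 → 1/250 → 1/200.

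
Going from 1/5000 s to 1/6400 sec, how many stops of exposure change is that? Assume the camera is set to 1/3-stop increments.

1/5000 → 1/6400 — count the steps: 1 third-stops = 1/3 stop.

1/3 stop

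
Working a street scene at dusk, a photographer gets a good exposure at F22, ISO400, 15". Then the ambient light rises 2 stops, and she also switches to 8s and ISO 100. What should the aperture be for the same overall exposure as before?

Scene light: 2 stops brighter.
Shutter speed: 15 → 8 — 1 stop shorter (darker).
ISO: 400 → 200 → 100 — 2 stops dropped (darker).
Net so far: 1 stop darker. Aperture: f/22 → f/16.

f/16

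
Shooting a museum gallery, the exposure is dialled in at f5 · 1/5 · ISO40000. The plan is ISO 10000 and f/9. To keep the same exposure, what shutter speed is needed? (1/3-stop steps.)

ISO: 40000 → 32000 → 25600 → 20000 → 16000 → 12800 → 10000 — 2 stops dropped (darker).
Aperture: f/5 → f/5.6 → f/6.3 → f/7.1 → f/8 → f/9 — 1 2/3 stops narrower (darker).
Net change so far: 3 2/3 stops darker. Offset with the shutter speed: 1/5 → 1/4 → 0.3 → 0.4 → 0.5 → 0.6 → 0.8 → 1 → 1.3 → 1.6 → 2 → 2.5.

2.5 s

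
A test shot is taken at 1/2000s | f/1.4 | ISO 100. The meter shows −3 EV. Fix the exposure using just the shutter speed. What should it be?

Underexposed by 3 stops → need 3 stops brighter.
Shutter speed: 1/2000 → 1/1000 → 1/500 → 1/250.

1/250s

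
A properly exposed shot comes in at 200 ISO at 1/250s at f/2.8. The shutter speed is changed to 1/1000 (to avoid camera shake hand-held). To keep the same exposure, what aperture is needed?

Shutter speed: 1/250 → 1/500 → 1/1000 — 2 stops shorter (darker).
Need 2 stops brighter from the aperture: f/2.8 → f/2 → f/1.4.

f/1.4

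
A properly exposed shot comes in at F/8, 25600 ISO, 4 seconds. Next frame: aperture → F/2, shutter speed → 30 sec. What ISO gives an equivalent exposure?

Aperture: f/8 → f/5.6 → f/4 → f/2.8 → f/2 — 4 stops larger aperture (brighter).
Shutter speed: 4 → 8 → 15 → 30 — 3 stops longer (brighter).
Net change so far: 7 stops brighter. Offset with the ISO: 25600 → 12800 → 6400 → 3200 → 1600 → 800 → 400 → 200.

ISO 200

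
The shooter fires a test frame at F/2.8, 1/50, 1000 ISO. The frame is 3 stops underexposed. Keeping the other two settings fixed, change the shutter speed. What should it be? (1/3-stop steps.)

1/6s

Underexposed by 3 stops → need 3 stops brighter.
Shutter speed: 1/50 → 1/40 → 1/30 → 1/25 → 1/20 → 1/15 → 1/13 → 1/10 → 1/8 → 1/6.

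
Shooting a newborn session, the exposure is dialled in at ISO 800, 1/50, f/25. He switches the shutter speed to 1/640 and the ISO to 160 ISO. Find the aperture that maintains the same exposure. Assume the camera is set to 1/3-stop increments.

Shutter speed: 1/50 → 1/60 → 1/80 → 1/100 → 1/125 → 1/160 → 1/200 → 1/250 → 1/320 → 1/400 → 1/500 → 1/640 — 3 2/3 stops shorter (darker).
ISO: 800 → 640 → 500 → 400 → 320 → 250 → 200 → 160 — 2 1/3 stops lower (darker).
Net change so far: 6 stops darker. Offset with the aperture: f/25 → f/22 → f/20 → f/18 → f/16 → f/14 → f/13 → f/11 → f/10 → f/9 → f/8 → f/7.1 → f/6.3 → f/5.6 → f/5 → f/4.5 → f/4 → f/3.5 → f/3.2.

f/3.2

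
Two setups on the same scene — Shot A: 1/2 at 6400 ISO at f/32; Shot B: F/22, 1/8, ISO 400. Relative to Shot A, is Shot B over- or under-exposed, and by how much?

Aperture: f/32 → f/22 — 1 stop wider (brighter).
Shutter speed: 1/2 → 1/4 → 1/8 — 2 stops faster (darker).
ISO: 6400 → 3200 → 1600 → 800 → 400 — 4 stops dropped (darker).
Net: +1 −2 −4 = −5 stops.

5 stops darker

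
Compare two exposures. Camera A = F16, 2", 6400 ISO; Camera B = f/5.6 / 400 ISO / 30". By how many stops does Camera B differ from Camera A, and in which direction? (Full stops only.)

Aperture: f/16 → f/11 → f/8 → f/5.6 — 3 stops opened up (brighter).
Shutter speed: 2 → 4 → 8 → 15 → 30 — 4 stops slower (brighter).
ISO: 6400 → 3200 → 1600 → 800 → 400 — 4 stops lower (darker).
Net: +3 +4 −4 = +3 stops.

3 stops brighter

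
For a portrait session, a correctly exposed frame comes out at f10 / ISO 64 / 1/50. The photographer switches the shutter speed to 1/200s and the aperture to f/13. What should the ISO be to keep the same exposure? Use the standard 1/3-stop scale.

Shutter speed: 1/50 → 1/60 → 1/80 → 1/100 → 1/125 → 1/160 → 1/200 — 2 stops shorter (darker).
Aperture: f/10 → f/11 → f/13 — 2/3 stop narrower (darker).
Net change so far: 2 2/3 stops darker. Offset with the ISO: 64 → 80 → 100 → 125 → 160 → 200 → 250 → 320 → 400.

ISO 400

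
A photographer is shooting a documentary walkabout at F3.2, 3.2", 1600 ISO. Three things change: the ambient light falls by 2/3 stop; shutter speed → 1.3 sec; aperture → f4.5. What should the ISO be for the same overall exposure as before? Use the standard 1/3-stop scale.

Scene light: 2/3 stop darker.
Shutter speed: 3.2 → 2.5 → 2 → 1.6 → 1.3 — 1 1/3 stops faster (darker).
Aperture: f/3.2 → f/3.5 → f/4 → f/4.5 — 1 stop narrower (darker).
Net so far: 3 stops darker. ISO: 1600 → 2000 → 2500 → 3200 → 4000 → 5000 → 6400 → 8000 → 10000 → 12800.

ISO 12800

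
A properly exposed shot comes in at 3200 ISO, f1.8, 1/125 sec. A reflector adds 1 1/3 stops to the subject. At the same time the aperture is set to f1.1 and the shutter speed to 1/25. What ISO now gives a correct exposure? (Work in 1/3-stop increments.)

Scene light: 1 1/3 stops brighter.
Aperture: f/1.8 → f/1.6 → f/1.4 → f/1.2 → f/1.1 — 1 1/3 stops wider (brighter).
Shutter speed: 1/125 → 1/100 → 1/80 → 1/60 → 1/50 → 1/40 → 1/30 → 1/25 — 2 1/3 stops longer (brighter).
Net so far: 5 stops brighter. ISO: 3200 → 2500 → 2000 → 1600 → 1250 → 1000 → 800 → 640 → 500 → 400 → 320 → 250 → 200 → 160 → 125 → 100.

ISO 100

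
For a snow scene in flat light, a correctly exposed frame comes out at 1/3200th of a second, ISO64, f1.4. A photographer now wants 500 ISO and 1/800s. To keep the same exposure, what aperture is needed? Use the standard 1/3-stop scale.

f/8

ISO: 64 → 80 → 100 → 125 → 160 → 200 → 250 → 320 → 400 → 500 — 3 stops higher (brighter).
Shutter speed: 1/3200 → 1/2500 → 1/2000 → 1/1600 → 1/1250 → 1/1000 → 1/800 — 2 stops slower (brighter).
Net change so far: 5 stops brighter. Offset with the aperture: f/1.4 → f/1.6 → f/1.8 → f/2 → f/2.2 → f/2.5 → f/2.8 → f/3.2 → f/3.5 → f/4 → f/4.5 → f/5 → f/5.6 → f/6.3 → f/7.1 → f/8.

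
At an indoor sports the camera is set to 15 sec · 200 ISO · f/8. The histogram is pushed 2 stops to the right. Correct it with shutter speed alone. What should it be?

Overexposed by 2 stops → need 2 stops darker.
Shutter speed: 15 → 8 → 4.

4 s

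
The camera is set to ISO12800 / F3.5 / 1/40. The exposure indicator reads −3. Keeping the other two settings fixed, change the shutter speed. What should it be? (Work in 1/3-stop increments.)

Underexposed by 3 stops → need 3 stops brighter.
Shutter speed: 1/40 → 1/30 → 1/25 → 1/20 → 1/15 → 1/13 → 1/10 → 1/8 → 1/6 → 1/5.

1/5s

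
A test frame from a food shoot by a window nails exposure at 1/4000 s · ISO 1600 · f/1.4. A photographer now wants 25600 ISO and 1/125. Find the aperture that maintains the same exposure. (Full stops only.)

f/32

ISO: 1600 → 3200 → 6400 → 12800 → 25600 — 4 stops higher (brighter).
Shutter speed: 1/4000 → 1/2000 → 1/1000 → 1/500 → 1/250 → 1/125 — 5 stops slower (brighter).
Net change so far: 9 stops brighter. Offset with the aperture: f/1.4 → f/2 → f/2.8 → f/4 → f/5.6 → f/8 → f/11 → f/16 → f/22 → f/32.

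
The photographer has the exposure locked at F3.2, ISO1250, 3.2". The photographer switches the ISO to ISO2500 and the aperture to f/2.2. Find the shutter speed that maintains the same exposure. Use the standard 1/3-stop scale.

ISO: 1250 → 1600 → 2000 → 2500 — 1 stop higher (brighter).
Aperture: f/3.2 → f/2.8 → f/2.5 → f/2.2 — 1 stop larger aperture (brighter).
Net change so far: 2 stops brighter. Offset with the shutter speed: 3.2 → 2.5 → 2 → 1.6 → 1.3 → 1 → 0.8.

0.8 s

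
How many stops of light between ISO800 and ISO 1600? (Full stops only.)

800 → 1600 — count the steps: 1 stop.

1 stop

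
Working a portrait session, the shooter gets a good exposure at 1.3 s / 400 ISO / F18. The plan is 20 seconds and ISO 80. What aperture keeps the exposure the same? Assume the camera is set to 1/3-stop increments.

Shutter speed: 1.3 → 1.6 → 2 → 2.5 → 3.2 → 4 → 5 → 6 → 8 → 10 → 13 → 15 → 20 — 4 stops longer (brighter).
ISO: 400 → 320 → 250 → 200 → 160 → 125 → 100 → 80 — 2 1/3 stops lower (darker).
Net change so far: 1 2/3 stops brighter. Offset with the aperture: f/18 → f/20 → f/22 → f/25 → f/29 → f/32.

f/32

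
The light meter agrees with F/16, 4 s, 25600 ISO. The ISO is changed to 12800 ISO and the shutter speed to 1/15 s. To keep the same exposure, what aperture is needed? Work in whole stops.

ISO: 25600 → 12800 — 1 stop lower (darker).
Shutter speed: 4 → 2 → 1 → 1/2 → 1/4 → 1/8 → 1/15 — 6 stops faster (darker).
Net change so far: 7 stops darker. Offset with the aperture: f/16 → f/11 → f/8 → f/5.6 → f/4 → f/2.8 → f/2 → f/1.4.

f/1.4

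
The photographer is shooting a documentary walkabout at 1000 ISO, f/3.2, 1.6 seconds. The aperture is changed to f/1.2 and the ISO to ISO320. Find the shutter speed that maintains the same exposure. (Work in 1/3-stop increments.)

Aperture: f/3.2 → f/2.8 → f/2.5 → f/2.2 → f/2 → f/1.8 → f/1.6 → f/1.4 → f/1.2 — 2 2/3 stops opened up (brighter).
ISO: 1000 → 800 → 640 → 500 → 400 → 320 — 1 2/3 stops lower (darker).
Net change so far: 1 stop brighter. Offset with the shutter speed: 1.6 → 1.3 → 1 → 0.8.

0.8 s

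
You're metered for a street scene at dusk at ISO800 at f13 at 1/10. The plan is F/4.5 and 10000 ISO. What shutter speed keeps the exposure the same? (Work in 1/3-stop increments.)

1/1000s

Aperture: f/13 → f/11 → f/10 → f/9 → f/8 → f/7.1 → f/6.3 → f/5.6 → f/5 → f/4.5 — 3 stops larger aperture (brighter).
ISO: 800 → 1000 → 1250 → 1600 → 2000 → 2500 → 3200 → 4000 → 5000 → 6400 → 8000 → 10000 — 3 2/3 stops higher (brighter).
Net change so far: 6 2/3 stops brighter. Offset with the shutter speed: 1/10 → 1/13 → 1/15 → 1/20 → 1/25 → 1/30 → 1/40 → 1/50 → 1/60 → 1/80 → 1/100 → 1/125 → 1/160 → 1/200 → 1/250 → 1/320 → 1/400 → 1/500 → 1/640 → 1/800 → 1/1000.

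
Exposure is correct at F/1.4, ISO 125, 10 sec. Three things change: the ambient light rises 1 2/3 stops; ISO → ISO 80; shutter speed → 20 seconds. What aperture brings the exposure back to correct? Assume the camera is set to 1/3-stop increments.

f/2.8

Scene light: 1 2/3 stops brighter.
ISO: 125 → 100 → 80 — 2/3 stop lower (darker).
Shutter speed: 10 → 13 → 15 → 20 — 1 stop longer (brighter).
Net so far: 2 stops brighter. Aperture: f/1.4 → f/1.6 → f/1.8 → f/2 → f/2.2 → f/2.5 → f/2.8.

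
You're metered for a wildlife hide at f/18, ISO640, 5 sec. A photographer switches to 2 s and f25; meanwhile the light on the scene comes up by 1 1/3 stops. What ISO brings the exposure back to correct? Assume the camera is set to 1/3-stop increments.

ISO 1250

Scene light: 1 1/3 stops brighter.
Shutter speed: 5 → 4 → 3.2 → 2.5 → 2 — 1 1/3 stops faster (darker).
Aperture: f/18 → f/20 → f/22 → f/25 — 1 stop stopped down (darker).
Net so far: 1 stop darker. ISO: 640 → 800 → 1000 → 1250.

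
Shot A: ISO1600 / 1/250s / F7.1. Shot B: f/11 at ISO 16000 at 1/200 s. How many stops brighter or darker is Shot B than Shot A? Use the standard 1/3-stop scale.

2 1/3 stops brighter

Aperture: f/7.1 → f/8 → f/9 → f/10 → f/11 — 1 1/3 stops stopped down (darker).
Shutter speed: 1/250 → 1/200 — 1/3 stop longer (brighter).
ISO: 1600 → 2000 → 2500 → 3200 → 4000 → 5000 → 6400 → 8000 → 10000 → 12800 → 16000 — 3 1/3 stops higher (brighter).
Net: −1 1/3 +1/3 +3 1/3 = +2 1/3 stops.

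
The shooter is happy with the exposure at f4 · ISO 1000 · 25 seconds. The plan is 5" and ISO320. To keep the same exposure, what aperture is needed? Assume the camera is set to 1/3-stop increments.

Shutter speed: 25 → 20 → 15 → 13 → 10 → 8 → 6 → 5 — 2 1/3 stops faster (darker).
ISO: 1000 → 800 → 640 → 500 → 400 → 320 — 1 2/3 stops lower (darker).
Net change so far: 4 stops darker. Offset with the aperture: f/4 → f/3.5 → f/3.2 → f/2.8 → f/2.5 → f/2.2 → f/2 → f/1.8 → f/1.6 → f/1.4 → f/1.2 → f/1.1 → f/1.0.

f/1.0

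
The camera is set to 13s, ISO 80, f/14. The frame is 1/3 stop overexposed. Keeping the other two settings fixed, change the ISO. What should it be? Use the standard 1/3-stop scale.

Overexposed by 1/3 stop → need 1/3 stop darker.
ISO: 80 → 64.

ISO 64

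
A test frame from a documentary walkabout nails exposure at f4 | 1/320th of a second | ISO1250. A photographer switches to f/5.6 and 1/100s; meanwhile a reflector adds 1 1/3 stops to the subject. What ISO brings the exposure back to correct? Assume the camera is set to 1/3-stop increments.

Scene light: 1 1/3 stops brighter.
Aperture: f/4 → f/4.5 → f/5 → f/5.6 — 1 stop smaller aperture (darker).
Shutter speed: 1/320 → 1/250 → 1/200 → 1/160 → 1/125 → 1/100 — 1 2/3 stops slower (brighter).
Net so far: 2 stops brighter. ISO: 1250 → 1000 → 800 → 640 → 500 → 400 → 320.

ISO 320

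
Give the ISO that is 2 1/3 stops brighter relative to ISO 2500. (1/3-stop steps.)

ISO: 2500 → 3200 → 4000 → 5000 → 6400 → 8000 → 10000 → 12800 — 2 1/3 stops higher (brighter).

ISO 12800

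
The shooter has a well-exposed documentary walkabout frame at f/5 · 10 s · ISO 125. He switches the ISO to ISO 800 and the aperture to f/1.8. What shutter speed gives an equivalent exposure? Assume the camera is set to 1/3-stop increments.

1/5s

ISO: 125 → 160 → 200 → 250 → 320 → 400 → 500 → 640 → 800 — 2 2/3 stops higher (brighter).
Aperture: f/5 → f/4.5 → f/4 → f/3.5 → f/3.2 → f/2.8 → f/2.5 → f/2.2 → f/2 → f/1.8 — 3 stops larger aperture (brighter).
Net change so far: 5 2/3 stops brighter. Offset with the shutter speed: 10 → 8 → 6 → 5 → 4 → 3.2 → 2.5 → 2 → 1.6 → 1.3 → 1 → 0.8 → 0.6 → 0.5 → 0.4 → 0.3 → 1/4 → 1/5.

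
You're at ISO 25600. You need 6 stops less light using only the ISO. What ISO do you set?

ISO 400

ISO: 25600 → 12800 → 6400 → 3200 → 1600 → 800 → 400 — 6 stops lower (darker).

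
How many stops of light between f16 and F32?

2 stops

f/16 → f/22 → f/32 — count the steps: 2 stops.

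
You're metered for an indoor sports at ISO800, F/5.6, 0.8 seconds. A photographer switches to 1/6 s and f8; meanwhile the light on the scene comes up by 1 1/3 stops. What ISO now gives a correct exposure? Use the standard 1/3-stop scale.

ISO 3200

Scene light: 1 1/3 stops brighter.
Shutter speed: 0.8 → 0.6 → 0.5 → 0.4 → 0.3 → 1/4 → 1/5 → 1/6 — 2 1/3 stops shorter (darker).
Aperture: f/5.6 → f/6.3 → f/7.1 → f/8 — 1 stop narrower (darker).
Net so far: 2 stops darker. ISO: 800 → 1000 → 1250 → 1600 → 2000 → 2500 → 3200.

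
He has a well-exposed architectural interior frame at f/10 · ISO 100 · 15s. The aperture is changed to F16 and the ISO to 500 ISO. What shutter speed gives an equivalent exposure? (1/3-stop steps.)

Aperture: f/10 → f/11 → f/13 → f/14 → f/16 — 1 1/3 stops smaller aperture (darker).
ISO: 100 → 125 → 160 → 200 → 250 → 320 → 400 → 500 — 2 1/3 stops raised (brighter).
Net change so far: 1 stop brighter. Offset with the shutter speed: 15 → 13 → 10 → 8.

8 s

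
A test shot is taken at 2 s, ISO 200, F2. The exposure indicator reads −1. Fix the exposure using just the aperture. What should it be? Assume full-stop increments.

f/1.4

Underexposed by 1 stop → need 1 stop brighter.
Aperture: f/2 → f/1.4.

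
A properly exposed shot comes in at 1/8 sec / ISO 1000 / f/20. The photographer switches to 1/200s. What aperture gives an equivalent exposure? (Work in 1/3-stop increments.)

f/4

Shutter speed: 1/8 → 1/10 → 1/13 → 1/15 → 1/20 → 1/25 → 1/30 → 1/40 → 1/50 → 1/60 → 1/80 → 1/100 → 1/125 → 1/160 → 1/200 — 4 2/3 stops faster (darker).
Need 4 2/3 stops brighter from the aperture: f/20 → f/18 → f/16 → f/14 → f/13 → f/11 → f/10 → f/9 → f/8 → f/7.1 → f/6.3 → f/5.6 → f/5 → f/4.5 → f/4.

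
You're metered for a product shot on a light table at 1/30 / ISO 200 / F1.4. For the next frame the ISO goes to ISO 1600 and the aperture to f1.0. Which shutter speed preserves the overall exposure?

ISO: 200 → 400 → 800 → 1600 — 3 stops higher (brighter).
Aperture: f/1.4 → f/1.0 — 1 stop wider (brighter).
Net change so far: 4 stops brighter. Offset with the shutter speed: 1/30 → 1/60 → 1/125 → 1/250 → 1/500.

1/500s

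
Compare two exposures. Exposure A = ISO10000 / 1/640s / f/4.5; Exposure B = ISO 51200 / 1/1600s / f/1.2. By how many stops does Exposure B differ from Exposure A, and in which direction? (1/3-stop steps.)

4 2/3 stops brighter

Aperture: f/4.5 → f/4 → f/3.5 → f/3.2 → f/2.8 → f/2.5 → f/2.2 → f/2 → f/1.8 → f/1.6 → f/1.4 → f/1.2 — 3 2/3 stops opened up (brighter).
Shutter speed: 1/640 → 1/800 → 1/1000 → 1/1250 → 1/1600 — 1 1/3 stops shorter (darker).
ISO: 10000 → 12800 → 16000 → 20000 → 25600 → 32000 → 40000 → 51200 — 2 1/3 stops raised (brighter).
Net: +3 2/3 −1 1/3 +2 1/3 = +4 2/3 stops.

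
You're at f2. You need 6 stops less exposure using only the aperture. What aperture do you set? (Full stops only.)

f/16

Aperture: f/2 → f/2.8 → f/4 → f/5.6 → f/8 → f/11 → f/16 — 6 stops stopped down (darker).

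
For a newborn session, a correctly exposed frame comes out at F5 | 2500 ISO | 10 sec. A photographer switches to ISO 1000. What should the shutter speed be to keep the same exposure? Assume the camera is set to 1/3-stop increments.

25 s

ISO: 2500 → 2000 → 1600 → 1250 → 1000 — 1 1/3 stops lower (darker).
Need 1 1/3 stops brighter from the shutter speed: 10 → 13 → 15 → 20 → 25.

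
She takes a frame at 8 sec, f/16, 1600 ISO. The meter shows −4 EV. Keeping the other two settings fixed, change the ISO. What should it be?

Underexposed by 4 stops → need 4 stops brighter.
ISO: 1600 → 3200 → 6400 → 12800 → 25600.

ISO 25600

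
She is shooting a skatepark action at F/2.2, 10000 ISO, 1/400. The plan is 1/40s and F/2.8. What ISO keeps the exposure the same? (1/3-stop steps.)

ISO 1600

Shutter speed: 1/400 → 1/320 → 1/250 → 1/200 → 1/160 → 1/125 → 1/100 → 1/80 → 1/60 → 1/50 → 1/40 — 3 1/3 stops slower (brighter).
Aperture: f/2.2 → f/2.5 → f/2.8 — 2/3 stop smaller aperture (darker).
Net change so far: 2 2/3 stops brighter. Offset with the ISO: 10000 → 8000 → 6400 → 5000 → 4000 → 3200 → 2500 → 2000 → 1600.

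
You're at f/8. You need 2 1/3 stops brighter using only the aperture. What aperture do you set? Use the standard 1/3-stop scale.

f/3.5

Aperture: f/8 → f/7.1 → f/6.3 → f/5.6 → f/5 → f/4.5 → f/4 → f/3.5 — 2 1/3 stops wider (brighter).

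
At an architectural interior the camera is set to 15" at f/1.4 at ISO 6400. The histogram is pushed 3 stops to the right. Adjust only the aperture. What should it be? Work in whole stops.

Overexposed by 3 stops → need 3 stops darker.
Aperture: f/1.4 → f/2 → f/2.8 → f/4.

f/4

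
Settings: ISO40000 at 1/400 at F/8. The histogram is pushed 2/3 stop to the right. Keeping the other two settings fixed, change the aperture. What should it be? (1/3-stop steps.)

f/10

Overexposed by 2/3 stop → need 2/3 stop darker.
Aperture: f/8 → f/9 → f/10.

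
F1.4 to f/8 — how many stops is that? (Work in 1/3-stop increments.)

f/1.4 → f/1.6 → f/1.8 → f/2 → f/2.2 → f/2.5 → f/2.8 → f/3.2 → f/3.5 → f/4 → f/4.5 → f/5 → f/5.6 → f/6.3 → f/7.1 → f/8 — count the steps: 15 third-stops = 5 stops.

5 stops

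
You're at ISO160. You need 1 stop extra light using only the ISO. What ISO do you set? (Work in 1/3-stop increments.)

ISO: 160 → 200 → 250 → 320 — 1 stop higher (brighter).

ISO 320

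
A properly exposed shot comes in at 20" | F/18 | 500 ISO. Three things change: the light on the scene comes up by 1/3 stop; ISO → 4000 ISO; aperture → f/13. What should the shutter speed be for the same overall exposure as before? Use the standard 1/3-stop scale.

Scene light: 1/3 stop brighter.
ISO: 500 → 640 → 800 → 1000 → 1250 → 1600 → 2000 → 2500 → 3200 → 4000 — 3 stops higher (brighter).
Aperture: f/18 → f/16 → f/14 → f/13 — 1 stop opened up (brighter).
Net so far: 4 1/3 stops brighter. Shutter speed: 20 → 15 → 13 → 10 → 8 → 6 → 5 → 4 → 3.2 → 2.5 → 2 → 1.6 → 1.3 → 1.

1 s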